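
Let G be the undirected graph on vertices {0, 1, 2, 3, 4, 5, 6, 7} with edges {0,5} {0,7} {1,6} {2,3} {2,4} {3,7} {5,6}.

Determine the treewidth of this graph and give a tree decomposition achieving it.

Treewidth 1.
Bags: B1 = {2, 4}  B2 = {2, 3}  B3 = {3, 7}  B4 = {0, 7}  B5 = {0, 5}  B6 = {5, 6}  B7 = {1, 6}
Tree: B1–B2, B2–B3, B3–B4, B4–B5, B5–B6, B6–B7

The largest bag has 2 vertices, giving width 1; this decomposition certifies tw(G) ≤ 1. Since G has at least one edge (e.g. 4–2), it is not an edgeless graph, so tw(G) ≥ 1. Hence tw(G) = 1 exactly.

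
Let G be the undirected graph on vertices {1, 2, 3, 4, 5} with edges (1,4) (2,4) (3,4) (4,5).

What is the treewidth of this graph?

A width-1 tree decomposition is:
Bags: B1 = {2, 4}  B2 = {4, 5}  B3 = {3, 4}  B4 = {1, 4}
Tree: B1–B2, B2–B3, B2–B4
Each bag holds 2 vertices, so the decomposition has width 1, which upper-bounds the treewidth. G has an edge, so its treewidth is at least 1. Therefore the treewidth is 1.

1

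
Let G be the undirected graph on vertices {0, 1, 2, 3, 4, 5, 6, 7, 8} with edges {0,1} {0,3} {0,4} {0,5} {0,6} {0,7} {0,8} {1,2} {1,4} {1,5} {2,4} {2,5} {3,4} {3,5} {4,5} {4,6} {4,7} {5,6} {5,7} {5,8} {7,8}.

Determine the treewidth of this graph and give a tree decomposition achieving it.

Treewidth 3.
One such decomposition:
Bags: B1 = {0, 5, 7, 8}  B2 = {0, 4, 5, 7}  B3 = {0, 4, 5, 6}  B4 = {0, 1, 4, 5}  B5 = {1, 2, 4, 5}  B6 = {0, 3, 4, 5}
Tree: B1–B2, B2–B3, B3–B4, B4–B5, B4–B6

Every bag has size at most 4, so the width is 4 − 1 = 3 and tw(G) ≤ 3. Conversely, {0, 5, 7, 8} is a clique of size 4, and the vertices of any clique must share a bag in every tree decomposition; so some bag has ≥ 4 vertices and tw(G) ≥ 3. Therefore the treewidth is 3.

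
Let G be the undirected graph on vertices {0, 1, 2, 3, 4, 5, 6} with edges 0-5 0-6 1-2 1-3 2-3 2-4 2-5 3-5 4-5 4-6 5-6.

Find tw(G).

2

A width-2 tree decomposition is:
Bags: B1 = {2, 4, 5}  B2 = {4, 5, 6}  B3 = {0, 5, 6}  B4 = {2, 3, 5}  B5 = {1, 2, 3}
Tree: B1–B2, B2–B3, B1–B4, B4–B5
Each bag holds 3 vertices, so the decomposition has width 2, which upper-bounds the treewidth. On the other hand G contains the 3-clique {1, 2, 3}. A clique must lie in a single bag of any decomposition, so no decomposition can have width below 2. Combining the bounds, tw(G) = 2.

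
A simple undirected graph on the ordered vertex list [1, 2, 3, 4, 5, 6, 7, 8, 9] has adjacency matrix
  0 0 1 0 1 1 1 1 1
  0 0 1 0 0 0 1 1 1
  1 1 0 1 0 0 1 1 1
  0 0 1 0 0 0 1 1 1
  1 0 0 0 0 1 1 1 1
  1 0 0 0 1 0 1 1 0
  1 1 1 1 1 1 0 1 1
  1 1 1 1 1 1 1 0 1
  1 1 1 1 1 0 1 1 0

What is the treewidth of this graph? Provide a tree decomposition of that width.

Every bag has size at most 5, so the width is 5 − 1 = 4 and tw(G) ≤ 4. For the lower bound, the 5 vertices {1, 3, 7, 8, 9} are pairwise adjacent, and any tree decomposition puts a clique entirely inside one bag — forcing width ≥ 4. Therefore the treewidth is 4.

Treewidth 4.
One such decomposition:
Bags: B1 = {1, 3, 7, 8, 9}  B2 = {1, 5, 7, 8, 9}  B3 = {1, 5, 6, 7, 8}  B4 = {3, 4, 7, 8, 9}  B5 = {2, 3, 7, 8, 9}
Tree: B1–B2, B2–B3, B1–B4, B1–B5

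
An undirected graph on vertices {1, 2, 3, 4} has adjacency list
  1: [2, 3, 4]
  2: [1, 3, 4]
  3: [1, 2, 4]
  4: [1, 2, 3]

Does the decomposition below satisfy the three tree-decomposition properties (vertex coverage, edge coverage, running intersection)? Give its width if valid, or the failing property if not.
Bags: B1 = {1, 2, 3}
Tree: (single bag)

A tree decomposition must satisfy three properties: every vertex lies in some bag; for every edge, both endpoints lie together in some bag; and for every vertex, the bags containing it form a connected subtree. Here vertex 4 appears in no bag, so the decomposition is invalid.

No — vertex 4 appears in no bag.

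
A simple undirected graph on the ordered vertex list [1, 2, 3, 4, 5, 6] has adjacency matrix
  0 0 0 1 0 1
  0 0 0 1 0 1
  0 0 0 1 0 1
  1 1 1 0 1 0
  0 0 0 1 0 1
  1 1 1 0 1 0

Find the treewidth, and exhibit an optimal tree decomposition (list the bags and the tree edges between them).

Treewidth 2.
One optimal decomposition is:
Bags: B1 = {4, 5, 6}  B2 = {3, 4, 6}  B3 = {2, 4, 6}  B4 = {1, 4, 6}
Tree: B1–B2, B2–B3, B3–B4

Every bag has size at most 3, so the width is 3 − 1 = 2 and tw(G) ≤ 2. The edges 6–5–4–3–6 form a cycle, so G is not a tree and its treewidth is at least 2. The upper and lower bounds meet at 2, so that is the treewidth.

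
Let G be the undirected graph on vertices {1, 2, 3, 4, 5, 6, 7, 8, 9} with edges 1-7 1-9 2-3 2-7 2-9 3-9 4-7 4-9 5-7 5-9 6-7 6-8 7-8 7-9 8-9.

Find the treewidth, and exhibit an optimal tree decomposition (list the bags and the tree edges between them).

Treewidth 2.
One optimal decomposition is:
Bags: B1 = {4, 7, 9}  B2 = {5, 7, 9}  B3 = {7, 8, 9}  B4 = {2, 7, 9}  B5 = {1, 7, 9}  B6 = {2, 3, 9}  B7 = {6, 7, 8}
Tree: B1–B2, B2–B3, B2–B4, B3–B5, B4–B6, B3–B7

The largest bag has 3 vertices, giving width 2; this decomposition certifies tw(G) ≤ 2. For the lower bound, the 3 vertices {2, 3, 9} are pairwise adjacent, and any tree decomposition puts a clique entirely inside one bag — forcing width ≥ 2. Hence tw(G) = 2 exactly.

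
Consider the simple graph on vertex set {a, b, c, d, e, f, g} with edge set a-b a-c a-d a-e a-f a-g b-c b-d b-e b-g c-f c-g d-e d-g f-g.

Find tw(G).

A width-3 tree decomposition is:
Bags: B1 = {a, b, c, g}  B2 = {a, b, d, g}  B3 = {a, c, f, g}  B4 = {a, b, d, e}
Tree: B1–B2, B1–B3, B2–B4
Every bag has size at most 4, so the width is 4 − 1 = 3 and tw(G) ≤ 3. For the lower bound, the 4 vertices {a, b, d, g} are pairwise adjacent, and any tree decomposition puts a clique entirely inside one bag — forcing width ≥ 3. Hence tw(G) = 3 exactly.

3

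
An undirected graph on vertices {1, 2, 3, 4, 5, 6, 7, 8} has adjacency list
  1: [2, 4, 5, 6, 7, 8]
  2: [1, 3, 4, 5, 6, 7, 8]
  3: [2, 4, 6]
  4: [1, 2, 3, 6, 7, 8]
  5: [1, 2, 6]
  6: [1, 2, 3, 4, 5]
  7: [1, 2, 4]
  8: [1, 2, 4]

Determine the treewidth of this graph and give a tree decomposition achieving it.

Each bag holds 4 vertices, so the decomposition has width 3, which upper-bounds the treewidth. For the lower bound, the 4 vertices {1, 2, 4, 8} are pairwise adjacent, and any tree decomposition puts a clique entirely inside one bag — forcing width ≥ 3. Therefore the treewidth is 3.

Treewidth 3.
One optimal decomposition is:
Bags: B1 = {1, 2, 5, 6}  B2 = {1, 2, 4, 6}  B3 = {1, 2, 4, 7}  B4 = {1, 2, 4, 8}  B5 = {2, 3, 4, 6}
Tree: B1–B2, B2–B3, B2–B4, B2–B5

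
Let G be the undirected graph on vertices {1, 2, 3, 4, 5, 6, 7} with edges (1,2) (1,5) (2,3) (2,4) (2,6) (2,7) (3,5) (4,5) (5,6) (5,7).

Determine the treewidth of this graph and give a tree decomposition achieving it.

Every bag has size at most 3, so the width is 3 − 1 = 2 and tw(G) ≤ 2. The edges 5–4–2–6–5 form a cycle, so G is not a tree and its treewidth is at least 2. Therefore the treewidth is 2.

Treewidth 2.
One optimal decomposition is:
Bags: B1 = {2, 4, 5}  B2 = {2, 5, 6}  B3 = {2, 3, 5}  B4 = {1, 2, 5}  B5 = {2, 5, 7}
Tree: B1–B2, B2–B3, B3–B4, B4–B5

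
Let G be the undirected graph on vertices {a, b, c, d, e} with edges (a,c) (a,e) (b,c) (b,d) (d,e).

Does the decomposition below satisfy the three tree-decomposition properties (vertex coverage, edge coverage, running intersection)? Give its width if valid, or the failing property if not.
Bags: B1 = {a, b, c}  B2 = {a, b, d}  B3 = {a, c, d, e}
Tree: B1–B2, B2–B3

No — bags containing vertex c are not connected in the tree.

A tree decomposition must satisfy three properties: every vertex lies in some bag; for every edge, both endpoints lie together in some bag; and for every vertex, the bags containing it form a connected subtree. Here bags containing vertex c are not connected in the tree, so the decomposition is invalid.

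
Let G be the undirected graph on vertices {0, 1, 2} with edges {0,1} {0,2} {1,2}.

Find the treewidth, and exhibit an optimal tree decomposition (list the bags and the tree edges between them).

Treewidth 2.
One such decomposition:
Bags: B1 = {0, 1, 2}
Tree: (single bag)

A single bag containing all 3 vertices is trivially a valid decomposition of width 2. For the lower bound, the 3 vertices {0, 1, 2} are pairwise adjacent, and any tree decomposition puts a clique entirely inside one bag — forcing width ≥ 2. The upper and lower bounds meet at 2, so that is the treewidth.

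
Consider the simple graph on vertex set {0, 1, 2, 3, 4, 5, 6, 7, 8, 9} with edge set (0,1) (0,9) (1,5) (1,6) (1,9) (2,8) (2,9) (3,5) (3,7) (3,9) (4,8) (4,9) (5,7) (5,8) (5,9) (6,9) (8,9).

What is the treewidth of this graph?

A width-2 tree decomposition is:
Bags: B1 = {0, 1, 9}  B2 = {1, 5, 9}  B3 = {3, 5, 9}  B4 = {5, 8, 9}  B5 = {1, 6, 9}  B6 = {3, 5, 7}  B7 = {4, 8, 9}  B8 = {2, 8, 9}
Tree: B1–B2, B2–B3, B2–B4, B1–B5, B3–B6, B4–B7, B7–B8
The largest bag has 3 vertices, giving width 2; this decomposition certifies tw(G) ≤ 2. Conversely, {0, 1, 9} is a clique of size 3, and the vertices of any clique must share a bag in every tree decomposition; so some bag has ≥ 3 vertices and tw(G) ≥ 2. Therefore the treewidth is 2.

2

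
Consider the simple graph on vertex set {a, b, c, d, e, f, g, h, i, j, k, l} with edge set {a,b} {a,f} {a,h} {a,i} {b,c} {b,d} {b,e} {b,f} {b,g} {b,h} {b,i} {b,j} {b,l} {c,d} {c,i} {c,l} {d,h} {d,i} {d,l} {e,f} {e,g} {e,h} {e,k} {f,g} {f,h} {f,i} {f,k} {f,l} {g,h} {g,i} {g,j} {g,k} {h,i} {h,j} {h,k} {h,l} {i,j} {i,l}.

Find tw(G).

4

A width-4 tree decomposition is:
Bags: B1 = {b, f, g, h, i}  B2 = {b, g, h, i, j}  B3 = {a, b, f, h, i}  B4 = {b, f, h, i, l}  B5 = {b, d, h, i, l}  B6 = {b, e, f, g, h}  B7 = {b, c, d, i, l}  B8 = {e, f, g, h, k}
Tree: B1–B2, B1–B3, B3–B4, B4–B5, B1–B6, B5–B7, B6–B8
The largest bag has 5 vertices, giving width 4; this decomposition certifies tw(G) ≤ 4. Conversely, {e, f, g, h, k} is a clique of size 5, and the vertices of any clique must share a bag in every tree decomposition; so some bag has ≥ 5 vertices and tw(G) ≥ 4. Therefore the treewidth is 4.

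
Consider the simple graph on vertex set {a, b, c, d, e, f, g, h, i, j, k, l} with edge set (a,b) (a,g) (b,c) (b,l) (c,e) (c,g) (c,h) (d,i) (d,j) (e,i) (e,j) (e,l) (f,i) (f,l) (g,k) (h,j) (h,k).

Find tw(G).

3

A width-3 tree decomposition is:
Bags: B1 = {d, f, i, l}  B2 = {d, e, i, l}  B3 = {d, e, j, l}  B4 = {b, e, j, l}  B5 = {b, c, e, j}  B6 = {b, c, h, j}  B7 = {a, b, c, h}  B8 = {a, c, g, h}  B9 = {a, g, h, k}
Tree: B1–B2, B2–B3, B3–B4, B4–B5, B5–B6, B6–B7, B7–B8, B8–B9
Every bag has size at most 4, so the width is 4 − 1 = 3 and tw(G) ≤ 3. For the lower bound: the 4 vertex sets {d,f,i}, {l}, {e}, {b,c,h,j} are disjoint, each induces a connected subgraph, and every pair is joined by at least one edge of G. Contracting each set to a single vertex therefore yields K_{4} as a minor, and since treewidth is minor-monotone, tw(G) ≥ tw(K_{4}) = 3. Combining the bounds, tw(G) = 3.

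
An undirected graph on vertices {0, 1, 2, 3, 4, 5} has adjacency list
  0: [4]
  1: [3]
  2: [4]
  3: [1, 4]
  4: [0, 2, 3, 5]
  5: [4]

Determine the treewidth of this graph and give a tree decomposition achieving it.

Treewidth 1.
One optimal decomposition is:
Bags: B1 = {1, 3}  B2 = {3, 4}  B3 = {0, 4}  B4 = {2, 4}  B5 = {4, 5}
Tree: B1–B2, B2–B3, B2–B4, B2–B5

Each bag holds 2 vertices, so the decomposition has width 1, which upper-bounds the treewidth. Since G has at least one edge (e.g. 3–1), it is not an edgeless graph, so tw(G) ≥ 1. Combining the bounds, tw(G) = 1.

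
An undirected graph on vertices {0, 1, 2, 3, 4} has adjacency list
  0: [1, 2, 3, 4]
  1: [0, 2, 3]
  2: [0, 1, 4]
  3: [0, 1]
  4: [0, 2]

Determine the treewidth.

A width-2 tree decomposition is:
Bags: B1 = {0, 2, 4}  B2 = {0, 1, 2}  B3 = {0, 1, 3}
Tree: B1–B2, B2–B3
The largest bag has 3 vertices, giving width 2; this decomposition certifies tw(G) ≤ 2. On the other hand G contains the 3-clique {0, 1, 2}. A clique must lie in a single bag of any decomposition, so no decomposition can have width below 2. Hence tw(G) = 2 exactly.

2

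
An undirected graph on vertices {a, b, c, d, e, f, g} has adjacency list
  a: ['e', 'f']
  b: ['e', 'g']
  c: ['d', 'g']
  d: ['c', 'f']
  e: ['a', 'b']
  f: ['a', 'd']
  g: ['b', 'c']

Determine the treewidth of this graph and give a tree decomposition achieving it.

Treewidth 2.
Bags: B1 = {a, d, f}  B2 = {a, c, d}  B3 = {a, c, g}  B4 = {a, b, g}  B5 = {a, b, e}
Tree: B1–B2, B2–B3, B3–B4, B4–B5

The largest bag has 3 vertices, giving width 2; this decomposition certifies tw(G) ≤ 2. The edges a–f–d–c–g–b–e–a form a cycle, so G is not a tree and its treewidth is at least 2. The upper and lower bounds meet at 2, so that is the treewidth.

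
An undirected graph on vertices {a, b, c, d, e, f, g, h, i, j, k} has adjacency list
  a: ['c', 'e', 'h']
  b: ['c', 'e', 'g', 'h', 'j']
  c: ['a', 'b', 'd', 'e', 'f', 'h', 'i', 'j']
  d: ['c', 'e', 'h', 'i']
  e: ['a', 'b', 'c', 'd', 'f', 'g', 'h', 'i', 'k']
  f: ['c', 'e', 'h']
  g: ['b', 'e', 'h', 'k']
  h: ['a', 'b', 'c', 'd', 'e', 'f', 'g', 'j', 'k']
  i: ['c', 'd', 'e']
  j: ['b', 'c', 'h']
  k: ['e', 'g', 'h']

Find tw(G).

3

A width-3 tree decomposition is:
Bags: B1 = {a, c, e, h}  B2 = {b, c, e, h}  B3 = {c, e, f, h}  B4 = {b, e, g, h}  B5 = {b, c, h, j}  B6 = {c, d, e, h}  B7 = {c, d, e, i}  B8 = {e, g, h, k}
Tree: B1–B2, B1–B3, B2–B4, B2–B5, B2–B6, B6–B7, B4–B8
Every bag has size at most 4, so the width is 4 − 1 = 3 and tw(G) ≤ 3. For the lower bound, the 4 vertices {b, c, h, j} are pairwise adjacent, and any tree decomposition puts a clique entirely inside one bag — forcing width ≥ 3. Hence tw(G) = 3 exactly.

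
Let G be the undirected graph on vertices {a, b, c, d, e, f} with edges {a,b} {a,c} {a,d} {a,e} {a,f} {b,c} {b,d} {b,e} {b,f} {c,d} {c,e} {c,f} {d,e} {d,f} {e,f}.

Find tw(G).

A width-5 tree decomposition is:
Bags: B1 = {a, b, c, d, e, f}
Tree: (single bag)
A single bag containing all 6 vertices is trivially a valid decomposition of width 5. On the other hand G contains the 6-clique {a, b, c, d, e, f}. A clique must lie in a single bag of any decomposition, so no decomposition can have width below 5. The upper and lower bounds meet at 5, so that is the treewidth.

5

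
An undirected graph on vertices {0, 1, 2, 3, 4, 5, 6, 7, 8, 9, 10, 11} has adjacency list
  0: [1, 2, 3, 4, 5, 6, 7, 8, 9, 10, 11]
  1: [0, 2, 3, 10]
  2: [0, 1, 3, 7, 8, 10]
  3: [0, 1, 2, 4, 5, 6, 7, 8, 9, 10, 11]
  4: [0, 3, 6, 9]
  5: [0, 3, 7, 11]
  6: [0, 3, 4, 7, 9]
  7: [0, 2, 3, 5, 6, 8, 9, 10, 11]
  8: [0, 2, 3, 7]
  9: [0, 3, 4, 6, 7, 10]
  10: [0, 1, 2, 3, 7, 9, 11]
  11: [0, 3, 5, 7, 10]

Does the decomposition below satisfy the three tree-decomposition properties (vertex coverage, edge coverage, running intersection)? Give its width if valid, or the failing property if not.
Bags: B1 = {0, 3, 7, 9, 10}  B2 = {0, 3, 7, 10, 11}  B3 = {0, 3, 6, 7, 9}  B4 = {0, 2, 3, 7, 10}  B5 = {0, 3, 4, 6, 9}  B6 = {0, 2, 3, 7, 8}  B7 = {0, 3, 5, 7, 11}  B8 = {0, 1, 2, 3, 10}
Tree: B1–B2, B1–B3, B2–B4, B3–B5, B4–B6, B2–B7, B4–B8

Yes; width 4.

Vertex coverage: the bags together contain {0, 1, 2, 3, 4, 5, 6, 7, 8, 9, 10, 11}, the full vertex set. Edge coverage: each edge of G has both endpoints in at least one bag. Running intersection: for every vertex, the bags containing it form a connected subtree. All three properties hold, so this is a valid tree decomposition of width max|bag| − 1 = 4, and hence tw(G) ≤ 4.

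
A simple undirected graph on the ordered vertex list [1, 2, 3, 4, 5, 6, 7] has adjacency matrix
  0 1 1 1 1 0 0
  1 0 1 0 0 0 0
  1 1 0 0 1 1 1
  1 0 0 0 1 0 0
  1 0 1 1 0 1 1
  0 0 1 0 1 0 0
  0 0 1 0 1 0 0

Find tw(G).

2

A width-2 tree decomposition is:
Bags: B1 = {1, 3, 5}  B2 = {1, 2, 3}  B3 = {3, 5, 6}  B4 = {3, 5, 7}  B5 = {1, 4, 5}
Tree: B1–B2, B1–B3, B3–B4, B1–B5
Every bag has size at most 3, so the width is 3 − 1 = 2 and tw(G) ≤ 2. On the other hand G contains the 3-clique {1, 2, 3}. A clique must lie in a single bag of any decomposition, so no decomposition can have width below 2. Hence tw(G) = 2 exactly.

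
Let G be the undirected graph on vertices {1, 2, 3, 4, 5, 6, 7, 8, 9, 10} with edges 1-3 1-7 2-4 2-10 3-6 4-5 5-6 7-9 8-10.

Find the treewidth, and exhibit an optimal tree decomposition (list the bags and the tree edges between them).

Treewidth 1.
One optimal decomposition is:
Bags: B1 = {7, 9}  B2 = {1, 7}  B3 = {1, 3}  B4 = {3, 6}  B5 = {5, 6}  B6 = {4, 5}  B7 = {2, 4}  B8 = {2, 10}  B9 = {8, 10}
Tree: B1–B2, B2–B3, B3–B4, B4–B5, B5–B6, B6–B7, B7–B8, B8–B9

Each bag holds 2 vertices, so the decomposition has width 1, which upper-bounds the treewidth. G has an edge, so its treewidth is at least 1. Therefore the treewidth is 1.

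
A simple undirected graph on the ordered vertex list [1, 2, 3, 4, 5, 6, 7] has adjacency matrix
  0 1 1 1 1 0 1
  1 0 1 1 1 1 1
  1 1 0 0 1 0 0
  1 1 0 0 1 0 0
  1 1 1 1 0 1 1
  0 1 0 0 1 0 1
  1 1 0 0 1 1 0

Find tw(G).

3

A width-3 tree decomposition is:
Bags: B1 = {2, 5, 6, 7}  B2 = {1, 2, 5, 7}  B3 = {1, 2, 4, 5}  B4 = {1, 2, 3, 5}
Tree: B1–B2, B2–B3, B3–B4
The largest bag has 4 vertices, giving width 3; this decomposition certifies tw(G) ≤ 3. On the other hand G contains the 4-clique {1, 2, 3, 5}. A clique must lie in a single bag of any decomposition, so no decomposition can have width below 3. Hence tw(G) = 3 exactly.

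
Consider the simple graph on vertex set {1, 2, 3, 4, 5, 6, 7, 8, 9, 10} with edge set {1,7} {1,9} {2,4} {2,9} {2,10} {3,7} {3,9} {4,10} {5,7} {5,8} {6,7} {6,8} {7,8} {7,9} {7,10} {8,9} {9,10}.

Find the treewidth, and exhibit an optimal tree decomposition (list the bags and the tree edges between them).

Treewidth 2.
Bags: B1 = {7, 8, 9}  B2 = {5, 7, 8}  B3 = {7, 9, 10}  B4 = {2, 9, 10}  B5 = {6, 7, 8}  B6 = {3, 7, 9}  B7 = {1, 7, 9}  B8 = {2, 4, 10}
Tree: B1–B2, B1–B3, B3–B4, B1–B5, B1–B6, B3–B7, B4–B8

Each bag holds 3 vertices, so the decomposition has width 2, which upper-bounds the treewidth. For the lower bound, the 3 vertices {2, 9, 10} are pairwise adjacent, and any tree decomposition puts a clique entirely inside one bag — forcing width ≥ 2. Therefore the treewidth is 2.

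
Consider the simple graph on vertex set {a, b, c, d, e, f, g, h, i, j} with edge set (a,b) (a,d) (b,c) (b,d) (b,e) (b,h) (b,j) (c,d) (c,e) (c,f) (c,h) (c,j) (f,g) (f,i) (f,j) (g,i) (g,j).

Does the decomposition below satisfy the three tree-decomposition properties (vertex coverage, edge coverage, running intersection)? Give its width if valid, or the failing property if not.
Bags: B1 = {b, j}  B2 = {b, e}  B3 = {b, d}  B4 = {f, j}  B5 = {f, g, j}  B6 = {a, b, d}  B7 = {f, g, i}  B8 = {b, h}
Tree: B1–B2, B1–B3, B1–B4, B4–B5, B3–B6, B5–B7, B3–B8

No — vertex c appears in no bag.

A tree decomposition must satisfy three properties: every vertex lies in some bag; for every edge, both endpoints lie together in some bag; and for every vertex, the bags containing it form a connected subtree. Here vertex c appears in no bag, so the decomposition is invalid.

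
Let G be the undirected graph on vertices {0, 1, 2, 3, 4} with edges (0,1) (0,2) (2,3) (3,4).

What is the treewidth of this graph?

1

A width-1 tree decomposition is:
Bags: B1 = {0, 1}  B2 = {0, 2}  B3 = {2, 3}  B4 = {3, 4}
Tree: B1–B2, B2–B3, B3–B4
Every bag has size at most 2, so the width is 2 − 1 = 1 and tw(G) ≤ 1. Since G has at least one edge (e.g. 1–0), it is not an edgeless graph, so tw(G) ≥ 1. Hence tw(G) = 1 exactly.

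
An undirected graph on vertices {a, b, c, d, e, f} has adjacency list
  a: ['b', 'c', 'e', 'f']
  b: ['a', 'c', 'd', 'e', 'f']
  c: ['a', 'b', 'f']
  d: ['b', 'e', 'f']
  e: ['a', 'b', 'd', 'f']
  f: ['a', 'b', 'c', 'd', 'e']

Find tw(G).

A width-3 tree decomposition is:
Bags: B1 = {a, b, e, f}  B2 = {b, d, e, f}  B3 = {a, b, c, f}
Tree: B1–B2, B1–B3
Each bag holds 4 vertices, so the decomposition has width 3, which upper-bounds the treewidth. Conversely, {b, d, e, f} is a clique of size 4, and the vertices of any clique must share a bag in every tree decomposition; so some bag has ≥ 4 vertices and tw(G) ≥ 3. Therefore the treewidth is 3.

3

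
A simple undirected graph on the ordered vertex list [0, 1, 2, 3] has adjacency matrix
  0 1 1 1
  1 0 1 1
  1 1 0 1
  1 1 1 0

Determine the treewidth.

A width-3 tree decomposition is:
Bags: B1 = {0, 1, 2, 3}
Tree: (single bag)
A single bag containing all 4 vertices is trivially a valid decomposition of width 3. Conversely, {0, 1, 2, 3} is a clique of size 4, and the vertices of any clique must share a bag in every tree decomposition; so some bag has ≥ 4 vertices and tw(G) ≥ 3. Therefore the treewidth is 3.

3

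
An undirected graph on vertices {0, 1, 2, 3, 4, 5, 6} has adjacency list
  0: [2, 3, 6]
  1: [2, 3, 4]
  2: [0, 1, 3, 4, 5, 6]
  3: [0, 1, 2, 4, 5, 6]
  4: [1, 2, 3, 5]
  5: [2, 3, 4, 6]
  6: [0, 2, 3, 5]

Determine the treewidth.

A width-3 tree decomposition is:
Bags: B1 = {2, 3, 5, 6}  B2 = {2, 3, 4, 5}  B3 = {0, 2, 3, 6}  B4 = {1, 2, 3, 4}
Tree: B1–B2, B1–B3, B2–B4
The largest bag has 4 vertices, giving width 3; this decomposition certifies tw(G) ≤ 3. On the other hand G contains the 4-clique {0, 2, 3, 6}. A clique must lie in a single bag of any decomposition, so no decomposition can have width below 3. The upper and lower bounds meet at 3, so that is the treewidth.

3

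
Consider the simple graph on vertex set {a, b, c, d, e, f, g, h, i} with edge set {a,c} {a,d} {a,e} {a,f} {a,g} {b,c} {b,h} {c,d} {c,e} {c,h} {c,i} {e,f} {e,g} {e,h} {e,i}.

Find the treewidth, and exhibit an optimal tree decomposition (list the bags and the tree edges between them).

Treewidth 2.
One such decomposition:
Bags: B1 = {a, c, e}  B2 = {c, e, i}  B3 = {c, e, h}  B4 = {a, e, f}  B5 = {a, c, d}  B6 = {b, c, h}  B7 = {a, e, g}
Tree: B1–B2, B2–B3, B1–B4, B1–B5, B3–B6, B1–B7

The largest bag has 3 vertices, giving width 2; this decomposition certifies tw(G) ≤ 2. Conversely, {a, e, g} is a clique of size 3, and the vertices of any clique must share a bag in every tree decomposition; so some bag has ≥ 3 vertices and tw(G) ≥ 2. Combining the bounds, tw(G) = 2.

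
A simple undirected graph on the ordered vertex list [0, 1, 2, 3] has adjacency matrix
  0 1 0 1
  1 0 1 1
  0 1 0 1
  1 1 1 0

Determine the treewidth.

A width-2 tree decomposition is:
Bags: B1 = {0, 1, 3}  B2 = {1, 2, 3}
Tree: B1–B2
Each bag holds 3 vertices, so the decomposition has width 2, which upper-bounds the treewidth. For the lower bound, the 3 vertices {0, 1, 3} are pairwise adjacent, and any tree decomposition puts a clique entirely inside one bag — forcing width ≥ 2. Hence tw(G) = 2 exactly.

2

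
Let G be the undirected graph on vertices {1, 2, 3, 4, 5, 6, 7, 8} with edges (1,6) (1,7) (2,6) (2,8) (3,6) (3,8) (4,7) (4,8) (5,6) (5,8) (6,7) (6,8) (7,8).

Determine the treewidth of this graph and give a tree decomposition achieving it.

Treewidth 2.
One optimal decomposition is:
Bags: B1 = {2, 6, 8}  B2 = {6, 7, 8}  B3 = {4, 7, 8}  B4 = {5, 6, 8}  B5 = {1, 6, 7}  B6 = {3, 6, 8}
Tree: B1–B2, B2–B3, B2–B4, B2–B5, B1–B6

The largest bag has 3 vertices, giving width 2; this decomposition certifies tw(G) ≤ 2. Conversely, {4, 7, 8} is a clique of size 3, and the vertices of any clique must share a bag in every tree decomposition; so some bag has ≥ 3 vertices and tw(G) ≥ 2. Therefore the treewidth is 2.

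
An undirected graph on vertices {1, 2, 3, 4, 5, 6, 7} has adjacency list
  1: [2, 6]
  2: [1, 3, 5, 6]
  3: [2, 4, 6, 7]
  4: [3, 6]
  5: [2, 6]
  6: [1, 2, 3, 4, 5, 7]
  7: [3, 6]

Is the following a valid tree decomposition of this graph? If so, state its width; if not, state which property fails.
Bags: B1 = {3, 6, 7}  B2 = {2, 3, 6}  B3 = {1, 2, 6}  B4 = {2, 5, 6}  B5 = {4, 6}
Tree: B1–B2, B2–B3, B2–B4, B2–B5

No — edge (3,4) lies in no bag.

A tree decomposition must satisfy three properties: every vertex lies in some bag; for every edge, both endpoints lie together in some bag; and for every vertex, the bags containing it form a connected subtree. Here edge (3,4) lies in no bag, so the decomposition is invalid.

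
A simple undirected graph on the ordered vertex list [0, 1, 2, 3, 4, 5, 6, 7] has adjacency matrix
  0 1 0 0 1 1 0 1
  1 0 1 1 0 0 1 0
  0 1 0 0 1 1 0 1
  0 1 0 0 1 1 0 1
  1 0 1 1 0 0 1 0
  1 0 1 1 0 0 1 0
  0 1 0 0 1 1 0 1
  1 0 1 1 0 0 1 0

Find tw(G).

A width-4 tree decomposition is:
Bags: B1 = {0, 2, 3, 5, 6}  B2 = {0, 1, 2, 3, 6}  B3 = {0, 2, 3, 4, 6}  B4 = {0, 2, 3, 6, 7}
Tree: B1–B2, B2–B3, B3–B4
Each bag holds 5 vertices, so the decomposition has width 4, which upper-bounds the treewidth. For the lower bound: the 5 vertex sets {5,6}, {1,2}, {3,4}, {0}, {7} are disjoint, each induces a connected subgraph, and every pair is joined by at least one edge of G. Contracting each set to a single vertex therefore yields K_{5} as a minor, and since treewidth is minor-monotone, tw(G) ≥ tw(K_{5}) = 4. Combining the bounds, tw(G) = 4.

4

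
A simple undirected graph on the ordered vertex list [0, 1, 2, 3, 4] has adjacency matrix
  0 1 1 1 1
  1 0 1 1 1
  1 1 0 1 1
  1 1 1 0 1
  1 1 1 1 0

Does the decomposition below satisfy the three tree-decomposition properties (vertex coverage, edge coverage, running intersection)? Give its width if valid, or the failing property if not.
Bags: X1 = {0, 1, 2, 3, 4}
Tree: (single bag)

Yes; width 4.

Vertex coverage: the bags together contain {0, 1, 2, 3, 4}, the full vertex set. Edge coverage: each edge of G has both endpoints in at least one bag. Running intersection: for every vertex, the bags containing it form a connected subtree. All three properties hold, so this is a valid tree decomposition of width max|bag| − 1 = 4, and hence tw(G) ≤ 4.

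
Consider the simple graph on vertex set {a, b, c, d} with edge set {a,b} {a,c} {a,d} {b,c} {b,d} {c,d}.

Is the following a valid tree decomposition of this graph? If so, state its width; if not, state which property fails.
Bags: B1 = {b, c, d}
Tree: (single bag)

No — vertex a appears in no bag.

A tree decomposition must satisfy three properties: every vertex lies in some bag; for every edge, both endpoints lie together in some bag; and for every vertex, the bags containing it form a connected subtree. Here vertex a appears in no bag, so the decomposition is invalid.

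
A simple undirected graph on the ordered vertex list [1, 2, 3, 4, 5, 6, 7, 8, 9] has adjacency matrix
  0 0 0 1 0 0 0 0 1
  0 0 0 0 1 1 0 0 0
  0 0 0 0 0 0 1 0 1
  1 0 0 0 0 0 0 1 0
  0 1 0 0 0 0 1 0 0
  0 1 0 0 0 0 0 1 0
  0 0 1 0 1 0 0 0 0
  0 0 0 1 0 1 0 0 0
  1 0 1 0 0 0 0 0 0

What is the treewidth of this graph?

A width-2 tree decomposition is:
Bags: B1 = {1, 3, 9}  B2 = {1, 3, 7}  B3 = {1, 5, 7}  B4 = {1, 2, 5}  B5 = {1, 2, 6}  B6 = {1, 6, 8}  B7 = {1, 4, 8}
Tree: B1–B2, B2–B3, B3–B4, B4–B5, B5–B6, B6–B7
Each bag holds 3 vertices, so the decomposition has width 2, which upper-bounds the treewidth. The edges 1–9–3–7–5–2–6–8–4–1 form a cycle, so G is not a tree and its treewidth is at least 2. Hence tw(G) = 2 exactly.

2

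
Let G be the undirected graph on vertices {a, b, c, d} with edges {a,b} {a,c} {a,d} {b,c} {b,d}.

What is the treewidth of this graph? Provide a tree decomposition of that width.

The largest bag has 3 vertices, giving width 2; this decomposition certifies tw(G) ≤ 2. For the lower bound, the 3 vertices {a, b, d} are pairwise adjacent, and any tree decomposition puts a clique entirely inside one bag — forcing width ≥ 2. Combining the bounds, tw(G) = 2.

Treewidth 2.
One optimal decomposition is:
Bags: B1 = {a, b, c}  B2 = {a, b, d}
Tree: B1–B2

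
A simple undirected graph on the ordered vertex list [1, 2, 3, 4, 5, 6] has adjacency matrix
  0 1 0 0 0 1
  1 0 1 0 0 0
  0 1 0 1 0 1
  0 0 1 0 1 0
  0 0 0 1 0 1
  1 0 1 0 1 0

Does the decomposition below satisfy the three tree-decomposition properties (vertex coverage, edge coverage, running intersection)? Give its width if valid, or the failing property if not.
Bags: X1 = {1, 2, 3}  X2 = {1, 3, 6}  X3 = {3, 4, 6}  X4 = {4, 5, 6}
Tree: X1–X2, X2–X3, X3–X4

Yes; width 2.

Vertex coverage: the bags together contain {1, 2, 3, 4, 5, 6}, the full vertex set. Edge coverage: each edge of G has both endpoints in at least one bag. Running intersection: for every vertex, the bags containing it form a connected subtree. All three properties hold, so this is a valid tree decomposition of width max|bag| − 1 = 2, and hence tw(G) ≤ 2.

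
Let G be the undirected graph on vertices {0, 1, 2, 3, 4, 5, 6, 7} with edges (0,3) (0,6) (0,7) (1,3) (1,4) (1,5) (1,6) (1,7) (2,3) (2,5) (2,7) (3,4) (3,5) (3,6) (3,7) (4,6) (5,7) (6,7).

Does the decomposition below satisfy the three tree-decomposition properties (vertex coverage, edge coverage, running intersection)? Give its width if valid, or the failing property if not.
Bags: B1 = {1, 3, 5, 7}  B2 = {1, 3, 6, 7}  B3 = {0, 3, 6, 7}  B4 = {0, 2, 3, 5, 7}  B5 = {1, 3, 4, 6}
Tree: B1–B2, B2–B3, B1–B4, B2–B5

A tree decomposition must satisfy three properties: every vertex lies in some bag; for every edge, both endpoints lie together in some bag; and for every vertex, the bags containing it form a connected subtree. Here bags containing vertex 0 are not connected in the tree, so the decomposition is invalid.

No — bags containing vertex 0 are not connected in the tree.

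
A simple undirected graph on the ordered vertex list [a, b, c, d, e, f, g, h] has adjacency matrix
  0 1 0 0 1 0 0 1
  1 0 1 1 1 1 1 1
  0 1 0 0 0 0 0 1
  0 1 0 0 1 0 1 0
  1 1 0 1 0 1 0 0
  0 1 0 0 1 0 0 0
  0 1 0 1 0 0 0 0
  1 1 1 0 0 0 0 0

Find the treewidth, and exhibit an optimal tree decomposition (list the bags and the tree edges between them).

Treewidth 2.
Bags: B1 = {b, c, h}  B2 = {a, b, h}  B3 = {a, b, e}  B4 = {b, e, f}  B5 = {b, d, e}  B6 = {b, d, g}
Tree: B1–B2, B2–B3, B3–B4, B4–B5, B5–B6

Every bag has size at most 3, so the width is 3 − 1 = 2 and tw(G) ≤ 2. Conversely, {b, d, g} is a clique of size 3, and the vertices of any clique must share a bag in every tree decomposition; so some bag has ≥ 3 vertices and tw(G) ≥ 2. The upper and lower bounds meet at 2, so that is the treewidth.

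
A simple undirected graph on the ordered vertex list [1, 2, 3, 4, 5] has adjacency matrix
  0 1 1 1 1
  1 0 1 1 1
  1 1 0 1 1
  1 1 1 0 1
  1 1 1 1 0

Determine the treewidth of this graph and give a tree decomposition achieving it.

A single bag containing all 5 vertices is trivially a valid decomposition of width 4. On the other hand G contains the 5-clique {1, 2, 3, 4, 5}. A clique must lie in a single bag of any decomposition, so no decomposition can have width below 4. Therefore the treewidth is 4.

Treewidth 4.
One such decomposition:
Bags: B1 = {1, 2, 3, 4, 5}
Tree: (single bag)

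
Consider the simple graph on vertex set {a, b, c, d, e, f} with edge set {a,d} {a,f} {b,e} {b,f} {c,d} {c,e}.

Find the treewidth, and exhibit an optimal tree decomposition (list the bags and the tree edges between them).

The largest bag has 3 vertices, giving width 2; this decomposition certifies tw(G) ≤ 2. The edges e–b–f–a–d–c–e form a cycle, so G is not a tree and its treewidth is at least 2. Hence tw(G) = 2 exactly.

Treewidth 2.
One optimal decomposition is:
Bags: B1 = {b, e, f}  B2 = {a, e, f}  B3 = {a, d, e}  B4 = {c, d, e}
Tree: B1–B2, B2–B3, B3–B4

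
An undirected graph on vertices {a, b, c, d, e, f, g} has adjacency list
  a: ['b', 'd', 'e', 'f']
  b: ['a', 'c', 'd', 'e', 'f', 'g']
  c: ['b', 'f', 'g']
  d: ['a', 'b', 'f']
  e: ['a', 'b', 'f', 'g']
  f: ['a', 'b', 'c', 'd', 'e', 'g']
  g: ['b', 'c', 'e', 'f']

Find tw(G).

A width-3 tree decomposition is:
Bags: B1 = {b, c, f, g}  B2 = {b, e, f, g}  B3 = {a, b, e, f}  B4 = {a, b, d, f}
Tree: B1–B2, B2–B3, B3–B4
The largest bag has 4 vertices, giving width 3; this decomposition certifies tw(G) ≤ 3. Conversely, {a, b, d, f} is a clique of size 4, and the vertices of any clique must share a bag in every tree decomposition; so some bag has ≥ 4 vertices and tw(G) ≥ 3. Therefore the treewidth is 3.

3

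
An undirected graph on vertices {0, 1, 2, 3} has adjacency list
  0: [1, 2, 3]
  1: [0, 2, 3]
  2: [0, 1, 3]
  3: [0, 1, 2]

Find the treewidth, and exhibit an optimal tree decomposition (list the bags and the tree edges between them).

A single bag containing all 4 vertices is trivially a valid decomposition of width 3. For the lower bound, the 4 vertices {0, 1, 2, 3} are pairwise adjacent, and any tree decomposition puts a clique entirely inside one bag — forcing width ≥ 3. Therefore the treewidth is 3.

Treewidth 3.
One such decomposition:
Bags: B1 = {0, 1, 2, 3}
Tree: (single bag)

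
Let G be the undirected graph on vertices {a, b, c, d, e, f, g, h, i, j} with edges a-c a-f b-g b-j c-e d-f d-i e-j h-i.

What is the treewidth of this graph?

1

A width-1 tree decomposition is:
Bags: B1 = {b, g}  B2 = {b, j}  B3 = {e, j}  B4 = {c, e}  B5 = {a, c}  B6 = {a, f}  B7 = {d, f}  B8 = {d, i}  B9 = {h, i}
Tree: B1–B2, B2–B3, B3–B4, B4–B5, B5–B6, B6–B7, B7–B8, B8–B9
Every bag has size at most 2, so the width is 2 − 1 = 1 and tw(G) ≤ 1. Any graph with an edge has treewidth ≥ 1, and G has the edge g–b. The upper and lower bounds meet at 1, so that is the treewidth.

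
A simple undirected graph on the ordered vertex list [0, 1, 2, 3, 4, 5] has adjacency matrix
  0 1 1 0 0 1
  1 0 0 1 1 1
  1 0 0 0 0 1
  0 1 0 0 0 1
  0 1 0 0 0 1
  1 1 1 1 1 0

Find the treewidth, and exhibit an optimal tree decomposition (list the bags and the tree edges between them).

The largest bag has 3 vertices, giving width 2; this decomposition certifies tw(G) ≤ 2. Conversely, {0, 1, 5} is a clique of size 3, and the vertices of any clique must share a bag in every tree decomposition; so some bag has ≥ 3 vertices and tw(G) ≥ 2. The upper and lower bounds meet at 2, so that is the treewidth.

Treewidth 2.
One such decomposition:
Bags: B1 = {1, 4, 5}  B2 = {1, 3, 5}  B3 = {0, 1, 5}  B4 = {0, 2, 5}
Tree: B1–B2, B2–B3, B3–B4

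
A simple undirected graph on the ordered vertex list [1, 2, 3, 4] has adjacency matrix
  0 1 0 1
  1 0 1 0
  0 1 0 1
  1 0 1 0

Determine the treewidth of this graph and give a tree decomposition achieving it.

The largest bag has 3 vertices, giving width 2; this decomposition certifies tw(G) ≤ 2. The edges 2–1–4–3–2 form a cycle, so G is not a tree and its treewidth is at least 2. Combining the bounds, tw(G) = 2.

Treewidth 2.
One such decomposition:
Bags: B1 = {1, 2, 4}  B2 = {2, 3, 4}
Tree: B1–B2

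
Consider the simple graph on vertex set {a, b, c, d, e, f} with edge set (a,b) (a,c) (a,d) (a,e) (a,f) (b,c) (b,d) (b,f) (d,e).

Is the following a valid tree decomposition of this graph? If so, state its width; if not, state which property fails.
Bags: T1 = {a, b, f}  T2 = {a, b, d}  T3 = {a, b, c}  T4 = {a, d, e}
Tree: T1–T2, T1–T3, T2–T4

Yes; width 2.

Vertex coverage: the bags together contain {a, b, c, d, e, f}, the full vertex set. Edge coverage: each edge of G has both endpoints in at least one bag. Running intersection: for every vertex, the bags containing it form a connected subtree. All three properties hold, so this is a valid tree decomposition of width max|bag| − 1 = 2, and hence tw(G) ≤ 2.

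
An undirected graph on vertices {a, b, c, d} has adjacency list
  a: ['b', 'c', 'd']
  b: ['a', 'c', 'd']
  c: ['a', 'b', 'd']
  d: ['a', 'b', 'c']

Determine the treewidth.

A width-3 tree decomposition is:
Bags: B1 = {a, b, c, d}
Tree: (single bag)
A single bag containing all 4 vertices is trivially a valid decomposition of width 3. On the other hand G contains the 4-clique {a, b, c, d}. A clique must lie in a single bag of any decomposition, so no decomposition can have width below 3. Therefore the treewidth is 3.

3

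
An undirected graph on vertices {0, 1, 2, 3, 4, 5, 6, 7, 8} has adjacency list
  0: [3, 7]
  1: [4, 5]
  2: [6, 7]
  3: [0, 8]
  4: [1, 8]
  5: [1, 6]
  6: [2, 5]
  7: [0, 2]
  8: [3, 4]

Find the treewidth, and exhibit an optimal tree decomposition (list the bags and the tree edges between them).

Every bag has size at most 3, so the width is 3 − 1 = 2 and tw(G) ≤ 2. For the lower bound, G contains the cycle 8–4–1–5–6–2–7–0–3–8, so G is not a forest; only forests have treewidth ≤ 1, hence tw(G) ≥ 2. Hence tw(G) = 2 exactly.

Treewidth 2.
One optimal decomposition is:
Bags: B1 = {1, 4, 8}  B2 = {1, 5, 8}  B3 = {5, 6, 8}  B4 = {2, 6, 8}  B5 = {2, 7, 8}  B6 = {0, 7, 8}  B7 = {0, 3, 8}
Tree: B1–B2, B2–B3, B3–B4, B4–B5, B5–B6, B6–B7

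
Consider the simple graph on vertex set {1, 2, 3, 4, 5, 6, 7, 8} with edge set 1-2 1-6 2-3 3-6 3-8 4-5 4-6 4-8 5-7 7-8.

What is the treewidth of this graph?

2

A width-2 tree decomposition is:
Bags: B1 = {4, 5, 7}  B2 = {4, 7, 8}  B3 = {4, 6, 8}  B4 = {3, 6, 8}  B5 = {1, 3, 6}  B6 = {1, 2, 3}
Tree: B1–B2, B2–B3, B3–B4, B4–B5, B5–B6
The largest bag has 3 vertices, giving width 2; this decomposition certifies tw(G) ≤ 2. For the lower bound, G contains the cycle 5–7–8–4–5, so G is not a forest; only forests have treewidth ≤ 1, hence tw(G) ≥ 2. Therefore the treewidth is 2.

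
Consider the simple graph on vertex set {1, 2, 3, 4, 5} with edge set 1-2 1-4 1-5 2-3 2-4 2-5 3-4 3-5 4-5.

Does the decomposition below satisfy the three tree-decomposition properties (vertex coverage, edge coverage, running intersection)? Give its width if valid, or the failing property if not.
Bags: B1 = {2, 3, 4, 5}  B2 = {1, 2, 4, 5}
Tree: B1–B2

Yes; width 3.

Vertex coverage: the bags together contain {1, 2, 3, 4, 5}, the full vertex set. Edge coverage: each edge of G has both endpoints in at least one bag. Running intersection: for every vertex, the bags containing it form a connected subtree. All three properties hold, so this is a valid tree decomposition of width max|bag| − 1 = 3, and hence tw(G) ≤ 3.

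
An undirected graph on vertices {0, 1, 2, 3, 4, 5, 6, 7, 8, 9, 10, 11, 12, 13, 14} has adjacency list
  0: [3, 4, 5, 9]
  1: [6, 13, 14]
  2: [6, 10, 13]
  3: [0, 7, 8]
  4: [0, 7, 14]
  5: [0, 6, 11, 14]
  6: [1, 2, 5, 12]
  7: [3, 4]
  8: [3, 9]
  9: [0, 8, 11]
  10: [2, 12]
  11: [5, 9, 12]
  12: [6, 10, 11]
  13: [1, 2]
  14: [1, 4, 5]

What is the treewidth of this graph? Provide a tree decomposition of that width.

The largest bag has 4 vertices, giving width 3; this decomposition certifies tw(G) ≤ 3. For the lower bound: the 4 vertex sets {3,7,8}, {9}, {0}, {4,5,11,14} are disjoint, each induces a connected subgraph, and every pair is joined by at least one edge of G. Contracting each set to a single vertex therefore yields K_{4} as a minor, and since treewidth is minor-monotone, tw(G) ≥ tw(K_{4}) = 3. The upper and lower bounds meet at 3, so that is the treewidth.

Treewidth 3.
One such decomposition:
Bags: B1 = {3, 7, 8, 9}  B2 = {0, 3, 7, 9}  B3 = {0, 4, 7, 9}  B4 = {0, 4, 9, 11}  B5 = {0, 4, 5, 11}  B6 = {4, 5, 11, 14}  B7 = {5, 11, 12, 14}  B8 = {5, 6, 12, 14}  B9 = {1, 6, 12, 14}  B10 = {1, 6, 10, 12}  B11 = {1, 2, 6, 10}  B12 = {1, 2, 10, 13}
Tree: B1–B2, B2–B3, B3–B4, B4–B5, B5–B6, B6–B7, B7–B8, B8–B9, B9–B10, B10–B11, B11–B12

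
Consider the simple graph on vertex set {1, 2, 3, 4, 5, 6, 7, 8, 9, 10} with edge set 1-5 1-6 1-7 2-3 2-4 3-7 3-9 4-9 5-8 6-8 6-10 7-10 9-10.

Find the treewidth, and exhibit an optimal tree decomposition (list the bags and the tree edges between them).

The largest bag has 3 vertices, giving width 2; this decomposition certifies tw(G) ≤ 2. For the lower bound, G contains the cycle 8–5–1–6–8, so G is not a forest; only forests have treewidth ≤ 1, hence tw(G) ≥ 2. Hence tw(G) = 2 exactly.

Treewidth 2.
Bags: B1 = {5, 6, 8}  B2 = {1, 5, 6}  B3 = {1, 6, 10}  B4 = {1, 7, 10}  B5 = {7, 9, 10}  B6 = {3, 7, 9}  B7 = {3, 4, 9}  B8 = {2, 3, 4}
Tree: B1–B2, B2–B3, B3–B4, B4–B5, B5–B6, B6–B7, B7–B8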